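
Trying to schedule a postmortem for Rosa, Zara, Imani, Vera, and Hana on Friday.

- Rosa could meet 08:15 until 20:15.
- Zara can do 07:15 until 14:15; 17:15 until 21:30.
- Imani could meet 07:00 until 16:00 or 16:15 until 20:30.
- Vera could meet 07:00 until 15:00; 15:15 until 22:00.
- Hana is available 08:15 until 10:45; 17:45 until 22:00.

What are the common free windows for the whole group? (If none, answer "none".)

08:15-10:45, 17:45-20:15

Rosa ∩ Zara: 08:15-14:15, 17:15-20:15.
Rosa ∩ Zara ∩ Imani: 08:15-14:15, 17:15-20:15.
Rosa ∩ Zara ∩ Imani ∩ Vera: 08:15-14:15, 17:15-20:15.
Rosa ∩ Zara ∩ Imani ∩ Vera ∩ Hana: 08:15-10:45, 17:45-20:15.
So the common availability across everyone is 08:15-10:45, 17:45-20:15.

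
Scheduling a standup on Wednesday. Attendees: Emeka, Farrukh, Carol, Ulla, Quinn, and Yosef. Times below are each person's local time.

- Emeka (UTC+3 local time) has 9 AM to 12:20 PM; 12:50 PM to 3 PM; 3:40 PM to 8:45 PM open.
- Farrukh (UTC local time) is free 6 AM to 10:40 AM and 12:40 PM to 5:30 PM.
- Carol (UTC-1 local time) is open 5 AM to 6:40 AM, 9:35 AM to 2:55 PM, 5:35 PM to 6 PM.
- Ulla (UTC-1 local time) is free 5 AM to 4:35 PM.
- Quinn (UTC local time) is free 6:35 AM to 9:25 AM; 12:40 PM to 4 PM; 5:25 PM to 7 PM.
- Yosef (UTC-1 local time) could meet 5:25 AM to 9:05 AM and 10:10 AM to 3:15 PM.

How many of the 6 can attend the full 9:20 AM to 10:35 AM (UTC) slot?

Emeka in UTC: 06:00-09:20, 09:50-12:00, 12:40-17:45 (subtract 3h to convert from UTC+3).
Farrukh in UTC: 06:00-10:40, 12:40-17:30.
Carol in UTC: 06:00-07:40, 10:35-15:55, 18:35-19:00 (add 1h to convert from UTC-1).
Ulla in UTC: 06:00-17:35 (add 1h to convert from UTC-1).
Quinn in UTC: 06:35-09:25, 12:40-16:00, 17:25-19:00.
Yosef in UTC: 06:25-10:05, 11:10-16:15 (add 1h to convert from UTC-1).
Farrukh and Ulla can make the full 09:20-10:35 slot — that's 2.

2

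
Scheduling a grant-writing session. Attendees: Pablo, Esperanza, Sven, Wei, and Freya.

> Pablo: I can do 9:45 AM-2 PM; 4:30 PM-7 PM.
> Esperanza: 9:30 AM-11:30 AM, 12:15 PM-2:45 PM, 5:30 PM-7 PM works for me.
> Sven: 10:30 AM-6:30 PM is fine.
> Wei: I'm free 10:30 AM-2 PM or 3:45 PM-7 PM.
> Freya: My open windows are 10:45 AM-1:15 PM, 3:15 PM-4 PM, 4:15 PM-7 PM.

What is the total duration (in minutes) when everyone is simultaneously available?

165

Pablo ∩ Esperanza: 09:45-11:30, 12:15-14:00, 17:30-19:00.
Pablo ∩ Esperanza ∩ Sven: 10:30-11:30, 12:15-14:00, 17:30-18:30.
Pablo ∩ Esperanza ∩ Sven ∩ Wei: 10:30-11:30, 12:15-14:00, 17:30-18:30.
Pablo ∩ Esperanza ∩ Sven ∩ Wei ∩ Freya: 10:45-11:30, 12:15-13:15, 17:30-18:30.
Summing the common windows: 45 + 60 + 60 = 165 minutes.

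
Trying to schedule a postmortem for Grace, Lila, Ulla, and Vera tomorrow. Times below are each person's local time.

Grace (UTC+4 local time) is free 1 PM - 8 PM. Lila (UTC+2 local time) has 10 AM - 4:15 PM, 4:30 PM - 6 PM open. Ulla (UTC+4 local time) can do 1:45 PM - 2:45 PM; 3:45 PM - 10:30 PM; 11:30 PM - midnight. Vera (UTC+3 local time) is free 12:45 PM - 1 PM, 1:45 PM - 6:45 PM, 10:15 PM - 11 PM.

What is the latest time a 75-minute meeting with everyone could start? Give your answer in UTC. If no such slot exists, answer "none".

14:30

Grace in UTC: 09:00-16:00 (subtract 4h to convert from UTC+4).
Lila in UTC: 08:00-14:15, 14:30-16:00 (subtract 2h to convert from UTC+2).
Ulla in UTC: 09:45-10:45, 11:45-18:30, 19:30-20:00 (subtract 4h to convert from UTC+4).
Vera in UTC: 09:45-10:00, 10:45-15:45, 19:15-20:00 (subtract 3h to convert from UTC+3).
Grace ∩ Lila: 09:00-14:15, 14:30-16:00.
Grace ∩ Lila ∩ Ulla: 09:45-10:45, 11:45-14:15, 14:30-16:00.
Grace ∩ Lila ∩ Ulla ∩ Vera: 09:45-10:00, 11:45-14:15, 14:30-15:45.
The last common window of at least 75 minutes is 14:30-15:45; a 75-minute meeting can start as late as 14:30 and still end by 15:45.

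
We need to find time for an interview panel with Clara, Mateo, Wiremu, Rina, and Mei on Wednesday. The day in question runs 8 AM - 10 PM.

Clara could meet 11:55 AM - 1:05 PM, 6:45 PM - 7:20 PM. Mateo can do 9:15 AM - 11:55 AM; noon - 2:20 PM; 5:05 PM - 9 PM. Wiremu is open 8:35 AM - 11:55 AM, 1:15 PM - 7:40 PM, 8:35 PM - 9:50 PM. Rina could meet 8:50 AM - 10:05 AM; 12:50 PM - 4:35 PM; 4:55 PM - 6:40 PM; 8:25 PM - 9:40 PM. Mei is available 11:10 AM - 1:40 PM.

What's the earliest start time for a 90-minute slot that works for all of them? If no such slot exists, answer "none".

Clara ∩ Mateo: 12:00-13:05, 18:45-19:20.
Clara ∩ Mateo ∩ Wiremu: 18:45-19:20.
Clara ∩ Mateo ∩ Wiremu ∩ Rina: ∅.
Clara ∩ Mateo ∩ Wiremu ∩ Rina ∩ Mei: ∅.
There is no time when everyone is free.
No common window is at least 90 minutes long.

none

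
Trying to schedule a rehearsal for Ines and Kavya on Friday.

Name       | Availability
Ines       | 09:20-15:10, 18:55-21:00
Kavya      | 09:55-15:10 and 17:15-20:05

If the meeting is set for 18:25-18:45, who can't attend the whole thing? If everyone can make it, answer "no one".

Ines

Ines: not fully free for 18:25-18:45. Kavya: free for 18:25-18:45.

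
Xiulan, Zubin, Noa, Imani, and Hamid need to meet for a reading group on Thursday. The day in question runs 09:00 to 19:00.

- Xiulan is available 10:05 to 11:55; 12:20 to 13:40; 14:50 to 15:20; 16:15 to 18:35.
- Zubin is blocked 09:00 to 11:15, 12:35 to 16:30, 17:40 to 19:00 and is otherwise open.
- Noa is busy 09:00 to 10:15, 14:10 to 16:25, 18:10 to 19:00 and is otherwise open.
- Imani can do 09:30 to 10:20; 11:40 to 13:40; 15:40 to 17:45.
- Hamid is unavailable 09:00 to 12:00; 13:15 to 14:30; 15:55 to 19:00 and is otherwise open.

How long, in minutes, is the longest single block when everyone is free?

15

Xiulan free: 10:05-11:55, 12:20-13:40, 14:50-15:20, 16:15-18:35.
Zubin free: 11:15-12:35, 16:30-17:40 (invert busy blocks within the working day).
Noa free: 10:15-14:10, 16:25-18:10 (invert busy blocks within the working day).
Imani free: 09:30-10:20, 11:40-13:40, 15:40-17:45.
Hamid free: 12:00-13:15, 14:30-15:55 (invert busy blocks within the working day).
Xiulan ∩ Zubin: 11:15-11:55, 12:20-12:35, 16:30-17:40.
Xiulan ∩ Zubin ∩ Noa: 11:15-11:55, 12:20-12:35, 16:30-17:40.
Xiulan ∩ Zubin ∩ Noa ∩ Imani: 11:40-11:55, 12:20-12:35, 16:30-17:40.
Xiulan ∩ Zubin ∩ Noa ∩ Imani ∩ Hamid: 12:20-12:35.
The longest is 12:20-12:35 at 15 minutes.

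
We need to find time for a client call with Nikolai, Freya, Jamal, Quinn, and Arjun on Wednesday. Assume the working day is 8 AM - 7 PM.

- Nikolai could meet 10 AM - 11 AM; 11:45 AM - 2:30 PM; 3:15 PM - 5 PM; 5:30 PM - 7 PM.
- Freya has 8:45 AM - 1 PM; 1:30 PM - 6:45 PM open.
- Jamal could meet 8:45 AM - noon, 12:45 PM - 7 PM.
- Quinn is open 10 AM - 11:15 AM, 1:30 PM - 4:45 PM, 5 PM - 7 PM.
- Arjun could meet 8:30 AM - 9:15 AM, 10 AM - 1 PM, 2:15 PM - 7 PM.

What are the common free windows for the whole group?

Nikolai ∩ Freya: 10:00-11:00, 11:45-13:00, 13:30-14:30, 15:15-17:00, 17:30-18:45.
Nikolai ∩ Freya ∩ Jamal: 10:00-11:00, 11:45-12:00, 12:45-13:00, 13:30-14:30, 15:15-17:00, 17:30-18:45.
Nikolai ∩ Freya ∩ Jamal ∩ Quinn: 10:00-11:00, 13:30-14:30, 15:15-16:45, 17:30-18:45.
Nikolai ∩ Freya ∩ Jamal ∩ Quinn ∩ Arjun: 10:00-11:00, 14:15-14:30, 15:15-16:45, 17:30-18:45.

10:00-11:00, 14:15-14:30, 15:15-16:45, 17:30-18:45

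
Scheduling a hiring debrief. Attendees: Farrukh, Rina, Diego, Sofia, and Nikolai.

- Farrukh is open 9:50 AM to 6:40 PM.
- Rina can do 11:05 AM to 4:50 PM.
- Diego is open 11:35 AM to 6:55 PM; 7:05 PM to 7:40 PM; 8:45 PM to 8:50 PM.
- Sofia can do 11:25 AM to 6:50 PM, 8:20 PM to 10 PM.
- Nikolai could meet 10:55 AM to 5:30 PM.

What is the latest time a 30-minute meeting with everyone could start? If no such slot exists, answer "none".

Farrukh ∩ Rina: 11:05-16:50.
Farrukh ∩ Rina ∩ Diego: 11:35-16:50.
Farrukh ∩ Rina ∩ Diego ∩ Sofia: 11:35-16:50.
Farrukh ∩ Rina ∩ Diego ∩ Sofia ∩ Nikolai: 11:35-16:50.
The last common window of at least 30 minutes is 11:35-16:50; a 30-minute meeting can start as late as 16:20 and still end by 16:50.

16:20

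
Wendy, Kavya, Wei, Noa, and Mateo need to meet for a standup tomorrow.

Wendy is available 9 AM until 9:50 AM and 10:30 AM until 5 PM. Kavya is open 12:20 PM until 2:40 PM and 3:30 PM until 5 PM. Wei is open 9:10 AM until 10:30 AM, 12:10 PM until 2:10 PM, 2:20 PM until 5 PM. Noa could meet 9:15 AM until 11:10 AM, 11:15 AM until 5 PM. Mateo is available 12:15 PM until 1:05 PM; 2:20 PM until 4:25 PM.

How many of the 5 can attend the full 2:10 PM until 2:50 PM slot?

2

Wendy and Noa can make the full 14:10-14:50 slot — that's 2.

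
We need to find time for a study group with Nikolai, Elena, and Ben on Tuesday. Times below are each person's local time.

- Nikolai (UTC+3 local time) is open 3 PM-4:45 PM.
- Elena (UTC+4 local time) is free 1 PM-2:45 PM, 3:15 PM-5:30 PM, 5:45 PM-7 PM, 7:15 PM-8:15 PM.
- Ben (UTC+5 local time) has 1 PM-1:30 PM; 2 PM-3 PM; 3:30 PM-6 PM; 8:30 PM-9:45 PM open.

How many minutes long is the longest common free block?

Nikolai in UTC: 12:00-13:45 (subtract 3h to convert from UTC+3).
Elena in UTC: 09:00-10:45, 11:15-13:30, 13:45-15:00, 15:15-16:15 (subtract 4h to convert from UTC+4).
Ben in UTC: 08:00-08:30, 09:00-10:00, 10:30-13:00, 15:30-16:45 (subtract 5h to convert from UTC+5).
Nikolai ∩ Elena: 12:00-13:30.
Nikolai ∩ Elena ∩ Ben: 12:00-13:00.
The longest is 12:00-13:00 at 60 minutes.

60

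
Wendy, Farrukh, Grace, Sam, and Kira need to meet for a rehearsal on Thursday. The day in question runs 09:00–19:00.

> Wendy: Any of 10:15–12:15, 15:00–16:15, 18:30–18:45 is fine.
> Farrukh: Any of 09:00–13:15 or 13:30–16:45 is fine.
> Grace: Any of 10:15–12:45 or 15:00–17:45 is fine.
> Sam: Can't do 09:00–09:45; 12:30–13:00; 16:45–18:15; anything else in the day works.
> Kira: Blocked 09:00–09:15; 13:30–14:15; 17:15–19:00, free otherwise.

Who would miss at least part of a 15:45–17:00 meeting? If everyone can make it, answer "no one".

Wendy free: 10:15-12:15, 15:00-16:15, 18:30-18:45.
Farrukh free: 09:00-13:15, 13:30-16:45.
Grace free: 10:15-12:45, 15:00-17:45.
Sam free: 09:45-12:30, 13:00-16:45, 18:15-19:00 (invert busy blocks within the working day).
Kira free: 09:15-13:30, 14:15-17:15 (invert busy blocks within the working day).
Wendy: not fully free for 15:45-17:00. Farrukh: not fully free for 15:45-17:00. Grace: free for 15:45-17:00. Sam: not fully free for 15:45-17:00. Kira: free for 15:45-17:00.

Farrukh, Sam, Wendy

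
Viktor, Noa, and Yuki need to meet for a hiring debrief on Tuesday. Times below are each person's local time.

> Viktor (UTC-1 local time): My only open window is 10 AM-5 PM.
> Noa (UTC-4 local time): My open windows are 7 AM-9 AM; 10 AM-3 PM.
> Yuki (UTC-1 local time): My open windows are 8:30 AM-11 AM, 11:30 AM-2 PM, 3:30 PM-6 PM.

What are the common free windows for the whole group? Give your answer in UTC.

Viktor in UTC: 11:00-18:00 (add 1h to convert from UTC-1).
Noa in UTC: 11:00-13:00, 14:00-19:00 (add 4h to convert from UTC-4).
Yuki in UTC: 09:30-12:00, 12:30-15:00, 16:30-19:00 (add 1h to convert from UTC-1).
Viktor ∩ Noa: 11:00-13:00, 14:00-18:00.
Viktor ∩ Noa ∩ Yuki: 11:00-12:00, 12:30-13:00, 14:00-15:00, 16:30-18:00.
Those are the intersection windows.

11:00-12:00, 12:30-13:00, 14:00-15:00, 16:30-18:00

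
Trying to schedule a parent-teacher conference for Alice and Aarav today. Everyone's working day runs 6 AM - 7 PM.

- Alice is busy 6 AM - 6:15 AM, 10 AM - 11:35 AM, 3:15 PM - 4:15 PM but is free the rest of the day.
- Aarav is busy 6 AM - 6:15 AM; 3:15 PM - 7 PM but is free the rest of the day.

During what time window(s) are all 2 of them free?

06:15-10:00, 11:35-15:15

Alice free: 06:15-10:00, 11:35-15:15, 16:15-19:00 (invert busy blocks within the working day).
Aarav free: 06:15-15:15 (invert busy blocks within the working day).
Alice ∩ Aarav: 06:15-10:00, 11:35-15:15.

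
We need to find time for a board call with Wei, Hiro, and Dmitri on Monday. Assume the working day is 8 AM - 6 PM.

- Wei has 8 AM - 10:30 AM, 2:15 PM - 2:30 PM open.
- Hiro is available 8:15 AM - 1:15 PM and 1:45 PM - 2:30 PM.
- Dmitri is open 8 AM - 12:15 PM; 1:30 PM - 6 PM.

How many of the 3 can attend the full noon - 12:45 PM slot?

1

Hiro can make the full 12:00-12:45 slot — that's 1.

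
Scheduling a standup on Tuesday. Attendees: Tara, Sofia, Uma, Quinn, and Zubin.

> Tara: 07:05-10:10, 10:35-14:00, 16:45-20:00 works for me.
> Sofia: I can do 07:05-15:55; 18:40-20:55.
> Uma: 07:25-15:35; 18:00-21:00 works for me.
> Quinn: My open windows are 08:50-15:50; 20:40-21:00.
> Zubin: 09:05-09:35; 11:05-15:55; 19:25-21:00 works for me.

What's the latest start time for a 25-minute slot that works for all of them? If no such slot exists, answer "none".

Tara ∩ Sofia: 07:05-10:10, 10:35-14:00, 18:40-20:00.
Tara ∩ Sofia ∩ Uma: 07:25-10:10, 10:35-14:00, 18:40-20:00.
Tara ∩ Sofia ∩ Uma ∩ Quinn: 08:50-10:10, 10:35-14:00.
Tara ∩ Sofia ∩ Uma ∩ Quinn ∩ Zubin: 09:05-09:35, 11:05-14:00.
Those are the intersection windows.
The last common window of at least 25 minutes is 11:05-14:00; a 25-minute meeting can start as late as 13:35 and still end by 14:00.

13:35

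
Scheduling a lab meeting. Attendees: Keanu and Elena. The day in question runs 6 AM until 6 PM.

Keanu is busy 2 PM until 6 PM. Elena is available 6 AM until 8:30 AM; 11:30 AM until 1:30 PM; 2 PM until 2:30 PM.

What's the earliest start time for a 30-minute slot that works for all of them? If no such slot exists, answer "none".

Keanu free: 06:00-14:00 (invert busy blocks within the working day).
Elena free: 06:00-08:30, 11:30-13:30, 14:00-14:30.
Keanu ∩ Elena: 06:00-08:30, 11:30-13:30.
The first common window of at least 30 minutes is 06:00-08:30, so the earliest start is 06:00.

06:00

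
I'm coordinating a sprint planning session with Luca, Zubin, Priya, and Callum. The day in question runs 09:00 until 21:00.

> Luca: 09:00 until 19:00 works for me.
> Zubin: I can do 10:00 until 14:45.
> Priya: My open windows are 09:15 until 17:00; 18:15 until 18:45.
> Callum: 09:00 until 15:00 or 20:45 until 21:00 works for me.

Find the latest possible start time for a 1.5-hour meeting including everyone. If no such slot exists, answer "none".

Luca ∩ Zubin: 10:00-14:45.
Luca ∩ Zubin ∩ Priya: 10:00-14:45.
Luca ∩ Zubin ∩ Priya ∩ Callum: 10:00-14:45.
The last common window of at least 90 minutes is 10:00-14:45; a 90-minute meeting can start as late as 13:15 and still end by 14:45.

13:15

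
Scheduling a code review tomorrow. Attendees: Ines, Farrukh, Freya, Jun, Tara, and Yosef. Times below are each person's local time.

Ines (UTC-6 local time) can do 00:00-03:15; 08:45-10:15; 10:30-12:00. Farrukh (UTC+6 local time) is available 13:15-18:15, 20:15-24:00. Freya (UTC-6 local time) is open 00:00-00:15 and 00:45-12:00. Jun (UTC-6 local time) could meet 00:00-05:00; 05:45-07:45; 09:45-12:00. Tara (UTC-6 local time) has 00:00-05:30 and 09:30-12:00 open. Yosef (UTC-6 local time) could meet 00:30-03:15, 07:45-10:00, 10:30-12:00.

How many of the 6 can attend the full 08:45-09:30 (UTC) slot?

Ines in UTC: 06:00-09:15, 14:45-16:15, 16:30-18:00 (add 6h to convert from UTC-6).
Farrukh in UTC: 07:15-12:15, 14:15-18:00 (subtract 6h to convert from UTC+6).
Freya in UTC: 06:00-06:15, 06:45-18:00 (add 6h to convert from UTC-6).
Jun in UTC: 06:00-11:00, 11:45-13:45, 15:45-18:00 (add 6h to convert from UTC-6).
Tara in UTC: 06:00-11:30, 15:30-18:00 (add 6h to convert from UTC-6).
Yosef in UTC: 06:30-09:15, 13:45-16:00, 16:30-18:00 (add 6h to convert from UTC-6).
Farrukh, Freya, Jun, and Tara can make the full 08:45-09:30 slot — that's 4.

4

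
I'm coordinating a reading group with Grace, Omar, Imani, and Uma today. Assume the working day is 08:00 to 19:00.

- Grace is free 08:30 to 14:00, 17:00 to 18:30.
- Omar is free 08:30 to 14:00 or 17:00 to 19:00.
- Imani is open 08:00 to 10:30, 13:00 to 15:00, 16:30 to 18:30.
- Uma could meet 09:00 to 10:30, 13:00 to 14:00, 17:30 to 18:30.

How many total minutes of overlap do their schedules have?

Grace ∩ Omar: 08:30-14:00, 17:00-18:30.
Grace ∩ Omar ∩ Imani: 08:30-10:30, 13:00-14:00, 17:00-18:30.
Grace ∩ Omar ∩ Imani ∩ Uma: 09:00-10:30, 13:00-14:00, 17:30-18:30.
Summing the common windows: 90 + 60 + 60 = 210 minutes.

210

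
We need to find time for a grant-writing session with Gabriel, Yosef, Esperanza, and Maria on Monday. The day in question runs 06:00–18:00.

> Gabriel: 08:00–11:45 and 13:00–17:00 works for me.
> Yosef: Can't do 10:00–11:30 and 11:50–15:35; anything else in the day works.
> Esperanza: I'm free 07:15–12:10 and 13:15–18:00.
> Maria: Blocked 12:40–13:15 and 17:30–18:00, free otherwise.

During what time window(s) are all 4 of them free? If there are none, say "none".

08:00-10:00, 11:30-11:45, 15:35-17:00

Gabriel free: 08:00-11:45, 13:00-17:00.
Yosef free: 06:00-10:00, 11:30-11:50, 15:35-18:00 (invert busy blocks within the working day).
Esperanza free: 07:15-12:10, 13:15-18:00.
Maria free: 06:00-12:40, 13:15-17:30 (invert busy blocks within the working day).
Gabriel ∩ Yosef: 08:00-10:00, 11:30-11:45, 15:35-17:00.
Gabriel ∩ Yosef ∩ Esperanza: 08:00-10:00, 11:30-11:45, 15:35-17:00.
Gabriel ∩ Yosef ∩ Esperanza ∩ Maria: 08:00-10:00, 11:30-11:45, 15:35-17:00.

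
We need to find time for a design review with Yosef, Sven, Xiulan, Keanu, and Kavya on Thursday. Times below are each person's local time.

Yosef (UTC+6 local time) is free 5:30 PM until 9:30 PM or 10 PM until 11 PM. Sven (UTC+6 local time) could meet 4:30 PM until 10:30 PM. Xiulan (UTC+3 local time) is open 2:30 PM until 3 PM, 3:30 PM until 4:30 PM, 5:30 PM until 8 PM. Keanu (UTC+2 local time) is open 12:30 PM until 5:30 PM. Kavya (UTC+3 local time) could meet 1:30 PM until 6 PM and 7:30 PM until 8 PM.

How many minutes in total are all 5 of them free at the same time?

120

Yosef in UTC: 11:30-15:30, 16:00-17:00 (subtract 6h to convert from UTC+6).
Sven in UTC: 10:30-16:30 (subtract 6h to convert from UTC+6).
Xiulan in UTC: 11:30-12:00, 12:30-13:30, 14:30-17:00 (subtract 3h to convert from UTC+3).
Keanu in UTC: 10:30-15:30 (subtract 2h to convert from UTC+2).
Kavya in UTC: 10:30-15:00, 16:30-17:00 (subtract 3h to convert from UTC+3).
Yosef ∩ Sven: 11:30-15:30, 16:00-16:30.
Yosef ∩ Sven ∩ Xiulan: 11:30-12:00, 12:30-13:30, 14:30-15:30, 16:00-16:30.
Yosef ∩ Sven ∩ Xiulan ∩ Keanu: 11:30-12:00, 12:30-13:30, 14:30-15:30.
Yosef ∩ Sven ∩ Xiulan ∩ Keanu ∩ Kavya: 11:30-12:00, 12:30-13:30, 14:30-15:00.
Summing the common windows: 30 + 60 + 30 = 120 minutes.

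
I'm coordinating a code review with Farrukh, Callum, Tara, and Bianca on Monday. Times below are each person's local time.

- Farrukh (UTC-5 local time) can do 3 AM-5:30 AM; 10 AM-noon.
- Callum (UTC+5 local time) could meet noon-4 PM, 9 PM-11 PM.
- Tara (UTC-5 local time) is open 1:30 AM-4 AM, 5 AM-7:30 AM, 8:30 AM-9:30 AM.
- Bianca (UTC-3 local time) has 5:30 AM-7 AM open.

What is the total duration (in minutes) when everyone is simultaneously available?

Farrukh in UTC: 08:00-10:30, 15:00-17:00 (add 5h to convert from UTC-5).
Callum in UTC: 07:00-11:00, 16:00-18:00 (subtract 5h to convert from UTC+5).
Tara in UTC: 06:30-09:00, 10:00-12:30, 13:30-14:30 (add 5h to convert from UTC-5).
Bianca in UTC: 08:30-10:00 (add 3h to convert from UTC-3).
Farrukh ∩ Callum: 08:00-10:30, 16:00-17:00.
Farrukh ∩ Callum ∩ Tara: 08:00-09:00, 10:00-10:30.
Farrukh ∩ Callum ∩ Tara ∩ Bianca: 08:30-09:00.
Those are the intersection windows.
That's a single block of 30 minutes.

30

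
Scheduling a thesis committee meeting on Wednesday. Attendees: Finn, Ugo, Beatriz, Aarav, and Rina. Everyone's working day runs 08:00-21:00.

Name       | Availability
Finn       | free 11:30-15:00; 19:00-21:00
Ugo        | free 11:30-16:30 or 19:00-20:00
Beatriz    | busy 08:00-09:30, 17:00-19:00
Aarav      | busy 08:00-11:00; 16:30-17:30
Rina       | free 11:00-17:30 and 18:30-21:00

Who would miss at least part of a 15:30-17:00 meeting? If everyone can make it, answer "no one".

Finn free: 11:30-15:00, 19:00-21:00.
Ugo free: 11:30-16:30, 19:00-20:00.
Beatriz free: 09:30-17:00, 19:00-21:00 (invert busy blocks within the working day).
Aarav free: 11:00-16:30, 17:30-21:00 (invert busy blocks within the working day).
Rina free: 11:00-17:30, 18:30-21:00.
Finn: not fully free for 15:30-17:00. Ugo: not fully free for 15:30-17:00. Beatriz: free for 15:30-17:00. Aarav: not fully free for 15:30-17:00. Rina: free for 15:30-17:00.

Aarav, Finn, Ugo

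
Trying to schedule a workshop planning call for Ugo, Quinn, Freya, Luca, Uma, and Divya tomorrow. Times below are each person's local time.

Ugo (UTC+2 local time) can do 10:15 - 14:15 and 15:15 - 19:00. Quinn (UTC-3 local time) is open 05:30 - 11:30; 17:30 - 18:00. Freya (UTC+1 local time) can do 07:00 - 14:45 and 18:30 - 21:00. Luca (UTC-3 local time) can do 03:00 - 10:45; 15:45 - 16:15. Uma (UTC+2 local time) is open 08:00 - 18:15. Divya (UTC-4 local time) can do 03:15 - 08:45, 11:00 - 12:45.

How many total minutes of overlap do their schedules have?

225

Ugo in UTC: 08:15-12:15, 13:15-17:00 (subtract 2h to convert from UTC+2).
Quinn in UTC: 08:30-14:30, 20:30-21:00 (add 3h to convert from UTC-3).
Freya in UTC: 06:00-13:45, 17:30-20:00 (subtract 1h to convert from UTC+1).
Luca in UTC: 06:00-13:45, 18:45-19:15 (add 3h to convert from UTC-3).
Uma in UTC: 06:00-16:15 (subtract 2h to convert from UTC+2).
Divya in UTC: 07:15-12:45, 15:00-16:45 (add 4h to convert from UTC-4).
Ugo ∩ Quinn: 08:30-12:15, 13:15-14:30.
Ugo ∩ Quinn ∩ Freya: 08:30-12:15, 13:15-13:45.
Ugo ∩ Quinn ∩ Freya ∩ Luca: 08:30-12:15, 13:15-13:45.
Ugo ∩ Quinn ∩ Freya ∩ Luca ∩ Uma: 08:30-12:15, 13:15-13:45.
Ugo ∩ Quinn ∩ Freya ∩ Luca ∩ Uma ∩ Divya: 08:30-12:15.
Those are the intersection windows.
That's a single block of 225 minutes.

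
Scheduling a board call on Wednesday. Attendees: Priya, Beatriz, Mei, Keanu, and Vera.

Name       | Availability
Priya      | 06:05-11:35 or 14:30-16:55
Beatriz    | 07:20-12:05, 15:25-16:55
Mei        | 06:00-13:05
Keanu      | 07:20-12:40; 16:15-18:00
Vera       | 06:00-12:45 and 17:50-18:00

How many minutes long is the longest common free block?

Priya ∩ Beatriz: 07:20-11:35, 15:25-16:55.
Priya ∩ Beatriz ∩ Mei: 07:20-11:35.
Priya ∩ Beatriz ∩ Mei ∩ Keanu: 07:20-11:35.
Priya ∩ Beatriz ∩ Mei ∩ Keanu ∩ Vera: 07:20-11:35.
The longest is 07:20-11:35 at 255 minutes.

255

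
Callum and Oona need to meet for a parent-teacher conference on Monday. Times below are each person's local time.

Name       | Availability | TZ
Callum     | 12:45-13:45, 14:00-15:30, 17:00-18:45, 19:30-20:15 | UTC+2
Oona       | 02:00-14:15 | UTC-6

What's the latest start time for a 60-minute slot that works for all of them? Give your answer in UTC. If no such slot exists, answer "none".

Callum in UTC: 10:45-11:45, 12:00-13:30, 15:00-16:45, 17:30-18:15 (subtract 2h to convert from UTC+2).
Oona in UTC: 08:00-20:15 (add 6h to convert from UTC-6).
Callum ∩ Oona: 10:45-11:45, 12:00-13:30, 15:00-16:45, 17:30-18:15.
The last common window of at least 60 minutes is 15:00-16:45; a 60-minute meeting can start as late as 15:45 and still end by 16:45.

15:45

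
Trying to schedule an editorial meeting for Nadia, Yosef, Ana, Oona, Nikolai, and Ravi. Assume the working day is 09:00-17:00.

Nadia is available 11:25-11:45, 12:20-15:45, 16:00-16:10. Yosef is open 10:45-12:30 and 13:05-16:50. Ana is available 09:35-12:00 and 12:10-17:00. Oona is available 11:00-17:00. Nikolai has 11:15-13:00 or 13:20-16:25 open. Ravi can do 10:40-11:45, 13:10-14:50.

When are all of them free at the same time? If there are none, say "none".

11:25-11:45, 13:20-14:50

Nadia ∩ Yosef: 11:25-11:45, 12:20-12:30, 13:05-15:45, 16:00-16:10.
Nadia ∩ Yosef ∩ Ana: 11:25-11:45, 12:20-12:30, 13:05-15:45, 16:00-16:10.
Nadia ∩ Yosef ∩ Ana ∩ Oona: 11:25-11:45, 12:20-12:30, 13:05-15:45, 16:00-16:10.
Nadia ∩ Yosef ∩ Ana ∩ Oona ∩ Nikolai: 11:25-11:45, 12:20-12:30, 13:20-15:45, 16:00-16:10.
Nadia ∩ Yosef ∩ Ana ∩ Oona ∩ Nikolai ∩ Ravi: 11:25-11:45, 13:20-14:50.
Those are the intersection windows.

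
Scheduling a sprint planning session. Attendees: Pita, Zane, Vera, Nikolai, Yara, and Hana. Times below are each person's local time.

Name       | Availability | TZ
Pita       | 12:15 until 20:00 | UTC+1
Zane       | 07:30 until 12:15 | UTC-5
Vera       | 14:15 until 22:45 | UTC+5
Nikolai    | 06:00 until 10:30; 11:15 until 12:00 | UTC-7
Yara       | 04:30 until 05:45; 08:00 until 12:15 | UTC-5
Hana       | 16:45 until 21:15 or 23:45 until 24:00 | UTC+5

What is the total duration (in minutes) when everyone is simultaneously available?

195

Pita in UTC: 11:15-19:00 (subtract 1h to convert from UTC+1).
Zane in UTC: 12:30-17:15 (add 5h to convert from UTC-5).
Vera in UTC: 09:15-17:45 (subtract 5h to convert from UTC+5).
Nikolai in UTC: 13:00-17:30, 18:15-19:00 (add 7h to convert from UTC-7).
Yara in UTC: 09:30-10:45, 13:00-17:15 (add 5h to convert from UTC-5).
Hana in UTC: 11:45-16:15, 18:45-19:00 (subtract 5h to convert from UTC+5).
Pita ∩ Zane: 12:30-17:15.
Pita ∩ Zane ∩ Vera: 12:30-17:15.
Pita ∩ Zane ∩ Vera ∩ Nikolai: 13:00-17:15.
Pita ∩ Zane ∩ Vera ∩ Nikolai ∩ Yara: 13:00-17:15.
Pita ∩ Zane ∩ Vera ∩ Nikolai ∩ Yara ∩ Hana: 13:00-16:15.
Those are the intersection windows.
That's a single block of 195 minutes.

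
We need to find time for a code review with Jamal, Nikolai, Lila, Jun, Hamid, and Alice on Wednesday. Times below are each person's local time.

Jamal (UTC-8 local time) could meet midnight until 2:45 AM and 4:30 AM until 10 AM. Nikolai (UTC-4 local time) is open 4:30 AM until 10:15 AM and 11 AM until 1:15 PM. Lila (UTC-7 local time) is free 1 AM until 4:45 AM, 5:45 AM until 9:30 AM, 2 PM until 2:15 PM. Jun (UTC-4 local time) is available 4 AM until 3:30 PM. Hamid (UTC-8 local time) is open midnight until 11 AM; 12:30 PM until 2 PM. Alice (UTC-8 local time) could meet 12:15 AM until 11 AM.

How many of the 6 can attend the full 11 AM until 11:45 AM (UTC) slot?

Jamal in UTC: 08:00-10:45, 12:30-18:00 (add 8h to convert from UTC-8).
Nikolai in UTC: 08:30-14:15, 15:00-17:15 (add 4h to convert from UTC-4).
Lila in UTC: 08:00-11:45, 12:45-16:30, 21:00-21:15 (add 7h to convert from UTC-7).
Jun in UTC: 08:00-19:30 (add 4h to convert from UTC-4).
Hamid in UTC: 08:00-19:00, 20:30-22:00 (add 8h to convert from UTC-8).
Alice in UTC: 08:15-19:00 (add 8h to convert from UTC-8).
Nikolai, Lila, Jun, Hamid, and Alice can make the full 11:00-11:45 slot — that's 5.

5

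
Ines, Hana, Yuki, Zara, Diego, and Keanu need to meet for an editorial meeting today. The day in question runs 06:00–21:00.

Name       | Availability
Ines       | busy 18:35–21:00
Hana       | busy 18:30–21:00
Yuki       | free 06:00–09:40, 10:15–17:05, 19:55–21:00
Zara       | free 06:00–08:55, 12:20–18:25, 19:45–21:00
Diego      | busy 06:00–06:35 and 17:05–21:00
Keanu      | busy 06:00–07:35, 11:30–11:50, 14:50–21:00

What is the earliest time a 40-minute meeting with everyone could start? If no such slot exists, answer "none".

Ines free: 06:00-18:35 (invert busy blocks within the working day).
Hana free: 06:00-18:30 (invert busy blocks within the working day).
Yuki free: 06:00-09:40, 10:15-17:05, 19:55-21:00.
Zara free: 06:00-08:55, 12:20-18:25, 19:45-21:00.
Diego free: 06:35-17:05 (invert busy blocks within the working day).
Keanu free: 07:35-11:30, 11:50-14:50 (invert busy blocks within the working day).
Ines ∩ Hana: 06:00-18:30.
Ines ∩ Hana ∩ Yuki: 06:00-09:40, 10:15-17:05.
Ines ∩ Hana ∩ Yuki ∩ Zara: 06:00-08:55, 12:20-17:05.
Ines ∩ Hana ∩ Yuki ∩ Zara ∩ Diego: 06:35-08:55, 12:20-17:05.
Ines ∩ Hana ∩ Yuki ∩ Zara ∩ Diego ∩ Keanu: 07:35-08:55, 12:20-14:50.
The first common window of at least 40 minutes is 07:35-08:55, so the earliest start is 07:35.

07:35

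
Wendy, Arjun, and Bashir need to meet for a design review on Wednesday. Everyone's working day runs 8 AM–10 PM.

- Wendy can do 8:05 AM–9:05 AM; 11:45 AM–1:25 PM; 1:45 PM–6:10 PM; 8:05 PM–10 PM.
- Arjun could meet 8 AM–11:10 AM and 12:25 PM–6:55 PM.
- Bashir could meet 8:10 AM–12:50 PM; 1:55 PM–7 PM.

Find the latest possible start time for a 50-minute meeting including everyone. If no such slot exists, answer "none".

17:20

Wendy ∩ Arjun: 08:05-09:05, 12:25-13:25, 13:45-18:10.
Wendy ∩ Arjun ∩ Bashir: 08:10-09:05, 12:25-12:50, 13:55-18:10.
Those are the intersection windows.
The last common window of at least 50 minutes is 13:55-18:10; a 50-minute meeting can start as late as 17:20 and still end by 18:10.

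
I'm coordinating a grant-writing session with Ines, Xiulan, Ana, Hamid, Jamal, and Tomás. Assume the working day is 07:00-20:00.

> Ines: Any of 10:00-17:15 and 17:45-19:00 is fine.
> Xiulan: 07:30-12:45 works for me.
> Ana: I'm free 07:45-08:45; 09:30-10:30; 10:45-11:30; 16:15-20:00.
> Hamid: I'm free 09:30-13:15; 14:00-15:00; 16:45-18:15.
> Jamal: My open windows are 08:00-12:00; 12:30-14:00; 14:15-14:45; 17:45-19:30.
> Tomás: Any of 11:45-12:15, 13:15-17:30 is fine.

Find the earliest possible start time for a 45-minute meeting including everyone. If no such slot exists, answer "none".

none

Ines ∩ Xiulan: 10:00-12:45.
Ines ∩ Xiulan ∩ Ana: 10:00-10:30, 10:45-11:30.
Ines ∩ Xiulan ∩ Ana ∩ Hamid: 10:00-10:30, 10:45-11:30.
Ines ∩ Xiulan ∩ Ana ∩ Hamid ∩ Jamal: 10:00-10:30, 10:45-11:30.
Ines ∩ Xiulan ∩ Ana ∩ Hamid ∩ Jamal ∩ Tomás: ∅.
There is no time when everyone is free.
No common window is at least 45 minutes long.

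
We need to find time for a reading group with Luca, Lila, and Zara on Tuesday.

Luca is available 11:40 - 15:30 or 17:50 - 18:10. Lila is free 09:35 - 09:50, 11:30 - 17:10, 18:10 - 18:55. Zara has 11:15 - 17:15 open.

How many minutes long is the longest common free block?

230

Luca ∩ Lila: 11:40-15:30.
Luca ∩ Lila ∩ Zara: 11:40-15:30.
Those are the intersection windows.
The longest is 11:40-15:30 at 230 minutes.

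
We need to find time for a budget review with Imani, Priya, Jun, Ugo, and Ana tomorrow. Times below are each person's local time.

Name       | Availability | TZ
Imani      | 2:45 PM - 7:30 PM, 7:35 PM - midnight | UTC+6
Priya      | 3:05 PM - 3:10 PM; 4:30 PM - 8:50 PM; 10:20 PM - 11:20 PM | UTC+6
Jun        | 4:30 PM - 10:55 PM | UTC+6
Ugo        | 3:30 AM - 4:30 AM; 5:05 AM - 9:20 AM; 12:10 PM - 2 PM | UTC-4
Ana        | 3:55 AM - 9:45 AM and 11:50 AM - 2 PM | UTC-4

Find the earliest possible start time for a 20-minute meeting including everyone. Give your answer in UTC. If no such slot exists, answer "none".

Imani in UTC: 08:45-13:30, 13:35-18:00 (subtract 6h to convert from UTC+6).
Priya in UTC: 09:05-09:10, 10:30-14:50, 16:20-17:20 (subtract 6h to convert from UTC+6).
Jun in UTC: 10:30-16:55 (subtract 6h to convert from UTC+6).
Ugo in UTC: 07:30-08:30, 09:05-13:20, 16:10-18:00 (add 4h to convert from UTC-4).
Ana in UTC: 07:55-13:45, 15:50-18:00 (add 4h to convert from UTC-4).
Imani ∩ Priya: 09:05-09:10, 10:30-13:30, 13:35-14:50, 16:20-17:20.
Imani ∩ Priya ∩ Jun: 10:30-13:30, 13:35-14:50, 16:20-16:55.
Imani ∩ Priya ∩ Jun ∩ Ugo: 10:30-13:20, 16:20-16:55.
Imani ∩ Priya ∩ Jun ∩ Ugo ∩ Ana: 10:30-13:20, 16:20-16:55.
Those are the intersection windows.
The first common window of at least 20 minutes is 10:30-13:20, so the earliest start is 10:30.

10:30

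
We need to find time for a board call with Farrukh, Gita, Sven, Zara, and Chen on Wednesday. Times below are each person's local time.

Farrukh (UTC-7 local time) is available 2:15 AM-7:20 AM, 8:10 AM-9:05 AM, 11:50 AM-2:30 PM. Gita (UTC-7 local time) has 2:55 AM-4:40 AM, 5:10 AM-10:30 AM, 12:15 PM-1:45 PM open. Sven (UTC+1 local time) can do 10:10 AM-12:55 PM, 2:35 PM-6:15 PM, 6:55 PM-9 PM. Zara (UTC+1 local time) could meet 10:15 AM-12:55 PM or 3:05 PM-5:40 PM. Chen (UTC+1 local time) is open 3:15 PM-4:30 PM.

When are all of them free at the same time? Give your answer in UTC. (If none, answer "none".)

Farrukh in UTC: 09:15-14:20, 15:10-16:05, 18:50-21:30 (add 7h to convert from UTC-7).
Gita in UTC: 09:55-11:40, 12:10-17:30, 19:15-20:45 (add 7h to convert from UTC-7).
Sven in UTC: 09:10-11:55, 13:35-17:15, 17:55-20:00 (subtract 1h to convert from UTC+1).
Zara in UTC: 09:15-11:55, 14:05-16:40 (subtract 1h to convert from UTC+1).
Chen in UTC: 14:15-15:30 (subtract 1h to convert from UTC+1).
Farrukh ∩ Gita: 09:55-11:40, 12:10-14:20, 15:10-16:05, 19:15-20:45.
Farrukh ∩ Gita ∩ Sven: 09:55-11:40, 13:35-14:20, 15:10-16:05, 19:15-20:00.
Farrukh ∩ Gita ∩ Sven ∩ Zara: 09:55-11:40, 14:05-14:20, 15:10-16:05.
Farrukh ∩ Gita ∩ Sven ∩ Zara ∩ Chen: 14:15-14:20, 15:10-15:30.

14:15-14:20, 15:10-15:30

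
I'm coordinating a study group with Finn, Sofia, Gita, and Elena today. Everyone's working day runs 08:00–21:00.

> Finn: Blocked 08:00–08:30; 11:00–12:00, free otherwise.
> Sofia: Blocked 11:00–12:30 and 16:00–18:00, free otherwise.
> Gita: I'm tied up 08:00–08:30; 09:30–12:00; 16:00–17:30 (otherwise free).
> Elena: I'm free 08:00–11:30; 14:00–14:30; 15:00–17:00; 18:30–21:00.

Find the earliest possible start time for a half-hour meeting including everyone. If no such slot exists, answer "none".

08:30

Finn free: 08:30-11:00, 12:00-21:00 (invert busy blocks within the working day).
Sofia free: 08:00-11:00, 12:30-16:00, 18:00-21:00 (invert busy blocks within the working day).
Gita free: 08:30-09:30, 12:00-16:00, 17:30-21:00 (invert busy blocks within the working day).
Elena free: 08:00-11:30, 14:00-14:30, 15:00-17:00, 18:30-21:00.
Finn ∩ Sofia: 08:30-11:00, 12:30-16:00, 18:00-21:00.
Finn ∩ Sofia ∩ Gita: 08:30-09:30, 12:30-16:00, 18:00-21:00.
Finn ∩ Sofia ∩ Gita ∩ Elena: 08:30-09:30, 14:00-14:30, 15:00-16:00, 18:30-21:00.
The first common window of at least 30 minutes is 08:30-09:30, so the earliest start is 08:30.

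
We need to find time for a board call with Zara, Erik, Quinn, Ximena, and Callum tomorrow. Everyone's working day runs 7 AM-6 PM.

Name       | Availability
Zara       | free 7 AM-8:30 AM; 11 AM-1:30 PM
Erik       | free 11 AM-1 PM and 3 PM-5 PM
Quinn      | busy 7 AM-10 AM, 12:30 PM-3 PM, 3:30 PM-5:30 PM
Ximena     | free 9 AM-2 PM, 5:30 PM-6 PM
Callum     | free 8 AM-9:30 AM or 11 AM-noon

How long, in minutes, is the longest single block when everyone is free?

60

Zara free: 07:00-08:30, 11:00-13:30.
Erik free: 11:00-13:00, 15:00-17:00.
Quinn free: 10:00-12:30, 15:00-15:30, 17:30-18:00 (invert busy blocks within the working day).
Ximena free: 09:00-14:00, 17:30-18:00.
Callum free: 08:00-09:30, 11:00-12:00.
Zara ∩ Erik: 11:00-13:00.
Zara ∩ Erik ∩ Quinn: 11:00-12:30.
Zara ∩ Erik ∩ Quinn ∩ Ximena: 11:00-12:30.
Zara ∩ Erik ∩ Quinn ∩ Ximena ∩ Callum: 11:00-12:00.
The longest is 11:00-12:00 at 60 minutes.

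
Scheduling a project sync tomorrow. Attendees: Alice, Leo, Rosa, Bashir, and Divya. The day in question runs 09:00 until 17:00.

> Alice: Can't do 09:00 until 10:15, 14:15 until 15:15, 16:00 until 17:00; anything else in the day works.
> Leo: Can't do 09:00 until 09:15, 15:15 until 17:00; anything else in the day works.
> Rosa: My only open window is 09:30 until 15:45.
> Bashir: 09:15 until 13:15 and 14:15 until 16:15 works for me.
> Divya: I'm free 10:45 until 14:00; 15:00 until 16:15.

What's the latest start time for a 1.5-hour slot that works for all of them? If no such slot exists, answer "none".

11:45

Alice free: 10:15-14:15, 15:15-16:00 (invert busy blocks within the working day).
Leo free: 09:15-15:15 (invert busy blocks within the working day).
Rosa free: 09:30-15:45.
Bashir free: 09:15-13:15, 14:15-16:15.
Divya free: 10:45-14:00, 15:00-16:15.
Alice ∩ Leo: 10:15-14:15.
Alice ∩ Leo ∩ Rosa: 10:15-14:15.
Alice ∩ Leo ∩ Rosa ∩ Bashir: 10:15-13:15.
Alice ∩ Leo ∩ Rosa ∩ Bashir ∩ Divya: 10:45-13:15.
Those are the intersection windows.
The last common window of at least 90 minutes is 10:45-13:15; a 90-minute meeting can start as late as 11:45 and still end by 13:15.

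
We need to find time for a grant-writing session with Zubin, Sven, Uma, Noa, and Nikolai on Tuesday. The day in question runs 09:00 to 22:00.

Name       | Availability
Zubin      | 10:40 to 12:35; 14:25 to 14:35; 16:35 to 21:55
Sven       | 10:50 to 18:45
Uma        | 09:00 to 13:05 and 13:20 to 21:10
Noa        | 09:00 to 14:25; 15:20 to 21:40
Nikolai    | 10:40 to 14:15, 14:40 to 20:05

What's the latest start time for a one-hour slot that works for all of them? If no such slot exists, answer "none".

Zubin ∩ Sven: 10:50-12:35, 14:25-14:35, 16:35-18:45.
Zubin ∩ Sven ∩ Uma: 10:50-12:35, 14:25-14:35, 16:35-18:45.
Zubin ∩ Sven ∩ Uma ∩ Noa: 10:50-12:35, 16:35-18:45.
Zubin ∩ Sven ∩ Uma ∩ Noa ∩ Nikolai: 10:50-12:35, 16:35-18:45.
The last common window of at least 60 minutes is 16:35-18:45; a 60-minute meeting can start as late as 17:45 and still end by 18:45.

17:45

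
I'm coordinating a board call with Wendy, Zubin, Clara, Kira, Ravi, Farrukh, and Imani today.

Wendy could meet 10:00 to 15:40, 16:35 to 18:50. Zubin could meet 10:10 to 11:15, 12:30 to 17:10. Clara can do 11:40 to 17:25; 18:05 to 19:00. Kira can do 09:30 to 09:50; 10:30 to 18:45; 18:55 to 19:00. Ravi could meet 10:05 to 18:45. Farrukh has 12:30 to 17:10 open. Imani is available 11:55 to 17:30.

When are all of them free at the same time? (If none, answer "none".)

12:30-15:40, 16:35-17:10

Wendy ∩ Zubin: 10:10-11:15, 12:30-15:40, 16:35-17:10.
Wendy ∩ Zubin ∩ Clara: 12:30-15:40, 16:35-17:10.
Wendy ∩ Zubin ∩ Clara ∩ Kira: 12:30-15:40, 16:35-17:10.
Wendy ∩ Zubin ∩ Clara ∩ Kira ∩ Ravi: 12:30-15:40, 16:35-17:10.
Wendy ∩ Zubin ∩ Clara ∩ Kira ∩ Ravi ∩ Farrukh: 12:30-15:40, 16:35-17:10.
Wendy ∩ Zubin ∩ Clara ∩ Kira ∩ Ravi ∩ Farrukh ∩ Imani: 12:30-15:40, 16:35-17:10.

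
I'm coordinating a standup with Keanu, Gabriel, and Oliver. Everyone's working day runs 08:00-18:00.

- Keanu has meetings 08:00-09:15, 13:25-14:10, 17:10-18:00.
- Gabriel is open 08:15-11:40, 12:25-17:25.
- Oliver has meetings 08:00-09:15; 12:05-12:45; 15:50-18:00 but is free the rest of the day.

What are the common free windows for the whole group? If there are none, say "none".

09:15-11:40, 12:45-13:25, 14:10-15:50

Keanu free: 09:15-13:25, 14:10-17:10 (invert busy blocks within the working day).
Gabriel free: 08:15-11:40, 12:25-17:25.
Oliver free: 09:15-12:05, 12:45-15:50 (invert busy blocks within the working day).
Keanu ∩ Gabriel: 09:15-11:40, 12:25-13:25, 14:10-17:10.
Keanu ∩ Gabriel ∩ Oliver: 09:15-11:40, 12:45-13:25, 14:10-15:50.
Those are the intersection windows.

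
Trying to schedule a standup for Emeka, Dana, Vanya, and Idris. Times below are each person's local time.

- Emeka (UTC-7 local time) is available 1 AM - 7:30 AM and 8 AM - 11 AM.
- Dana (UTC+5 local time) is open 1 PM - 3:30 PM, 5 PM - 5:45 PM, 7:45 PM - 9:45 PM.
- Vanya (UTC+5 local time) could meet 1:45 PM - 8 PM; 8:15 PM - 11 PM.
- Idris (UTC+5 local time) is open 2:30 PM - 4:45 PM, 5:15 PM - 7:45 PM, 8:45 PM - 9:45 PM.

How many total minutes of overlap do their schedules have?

Emeka in UTC: 08:00-14:30, 15:00-18:00 (add 7h to convert from UTC-7).
Dana in UTC: 08:00-10:30, 12:00-12:45, 14:45-16:45 (subtract 5h to convert from UTC+5).
Vanya in UTC: 08:45-15:00, 15:15-18:00 (subtract 5h to convert from UTC+5).
Idris in UTC: 09:30-11:45, 12:15-14:45, 15:45-16:45 (subtract 5h to convert from UTC+5).
Emeka ∩ Dana: 08:00-10:30, 12:00-12:45, 15:00-16:45.
Emeka ∩ Dana ∩ Vanya: 08:45-10:30, 12:00-12:45, 15:15-16:45.
Emeka ∩ Dana ∩ Vanya ∩ Idris: 09:30-10:30, 12:15-12:45, 15:45-16:45.
So the common availability across everyone is 09:30-10:30, 12:15-12:45, 15:45-16:45.
Summing the common windows: 60 + 30 + 60 = 150 minutes.

150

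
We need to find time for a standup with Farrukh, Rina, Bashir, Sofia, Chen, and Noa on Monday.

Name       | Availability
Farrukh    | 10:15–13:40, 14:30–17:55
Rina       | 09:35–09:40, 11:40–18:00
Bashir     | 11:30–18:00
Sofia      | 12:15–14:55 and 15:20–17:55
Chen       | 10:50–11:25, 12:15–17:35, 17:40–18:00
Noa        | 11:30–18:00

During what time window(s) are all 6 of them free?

Farrukh ∩ Rina: 11:40-13:40, 14:30-17:55.
Farrukh ∩ Rina ∩ Bashir: 11:40-13:40, 14:30-17:55.
Farrukh ∩ Rina ∩ Bashir ∩ Sofia: 12:15-13:40, 14:30-14:55, 15:20-17:55.
Farrukh ∩ Rina ∩ Bashir ∩ Sofia ∩ Chen: 12:15-13:40, 14:30-14:55, 15:20-17:35, 17:40-17:55.
Farrukh ∩ Rina ∩ Bashir ∩ Sofia ∩ Chen ∩ Noa: 12:15-13:40, 14:30-14:55, 15:20-17:35, 17:40-17:55.

12:15-13:40, 14:30-14:55, 15:20-17:35, 17:40-17:55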